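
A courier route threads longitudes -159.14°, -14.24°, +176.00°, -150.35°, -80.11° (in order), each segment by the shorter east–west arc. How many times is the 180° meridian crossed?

2

Leg 1: -159.14° → -14.24°, shortest Δλ = 144.9° (east) — does not cross 180°.
Leg 2: -14.24° → +176.00°, shortest Δλ = -169.76° (west) — crosses 180°.
Leg 3: +176.00° → -150.35°, shortest Δλ = 33.65° (east) — crosses 180°.
Leg 4: -150.35° → -80.11°, shortest Δλ = 70.24° (east) — does not cross 180°.
Total crossings: 2.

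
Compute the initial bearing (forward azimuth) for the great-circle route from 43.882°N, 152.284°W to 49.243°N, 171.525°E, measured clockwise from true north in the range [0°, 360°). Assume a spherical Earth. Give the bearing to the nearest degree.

295°

Δλ = 171.525 − -152.284 = 323.809°; wrapped into (−180°, 180°]: -36.191°.
θ = atan2( sin Δλ · cos φ₂ , cos φ₁ · sin φ₂ − sin φ₁ · cos φ₂ · cos Δλ )
  = atan2(-0.38550, 0.18075) = -64.880° → normalised to [0°, 360°): 295.120°.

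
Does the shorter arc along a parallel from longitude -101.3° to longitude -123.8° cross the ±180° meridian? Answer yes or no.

No

Signed shortest Δλ = ((-123.8 − -101.3 + 180) mod 360) − 180 = -22.5°.
Going west by 22.5° from -101.3° reaches -123.8° without touching 180°.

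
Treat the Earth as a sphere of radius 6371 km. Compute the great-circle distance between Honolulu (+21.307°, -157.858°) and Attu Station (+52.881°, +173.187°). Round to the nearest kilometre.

Δλ = 173.187 − -157.858 = 331.045°; wrapped into (−180°, 180°]: -28.955°.
Δφ = 52.881 − 21.307 = 31.574°.
a = sin²(Δφ/2) + cos φ₁ · cos φ₂ · sin²(Δλ/2) = 0.109157.
c = 2·atan2(√a, √(1−a)) = 0.67343 rad → d = 6371·c ≈ 4290.42 km.

4290 km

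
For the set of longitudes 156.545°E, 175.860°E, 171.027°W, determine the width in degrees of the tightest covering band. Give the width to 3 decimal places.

32.428°

Sort the longitudes: -171.027°, +156.545°, +175.860°.
Eastward gaps between consecutive values (wrapping around): 327.572°, 19.315°, 13.113°.
Largest gap = 327.572° ⇒ minimal covering band is its complement: 360° − 327.572° = 32.428°.
Band runs from +156.545° eastward to -171.027°, crossing the antimeridian.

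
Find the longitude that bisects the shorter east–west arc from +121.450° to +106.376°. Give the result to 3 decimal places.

Signed shortest Δλ from +121.450° to +106.376° is -15.074°.
Midpoint longitude = +121.450° + (-15.074°)/2 = +121.450° − 7.537° = +113.913°.

+113.913°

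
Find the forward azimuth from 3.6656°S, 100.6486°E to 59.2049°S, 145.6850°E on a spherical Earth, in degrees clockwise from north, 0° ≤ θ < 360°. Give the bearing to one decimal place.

156.5°

Δλ = 145.6850 − 100.6486 = 45.0364°.
θ = atan2( sin Δλ · cos φ₂ , cos φ₁ · sin φ₂ − sin φ₁ · cos φ₂ · cos Δλ )
  = atan2(0.36225, -0.83412) = 156.525° → normalised to [0°, 360°): 156.525°.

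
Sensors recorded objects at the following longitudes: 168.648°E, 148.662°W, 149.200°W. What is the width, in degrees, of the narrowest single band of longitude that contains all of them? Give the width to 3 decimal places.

Sort the longitudes: -149.200°, -148.662°, +168.648°.
Eastward gaps between consecutive values (wrapping around): 0.538°, 317.310°, 42.152°.
Largest gap = 317.310° ⇒ minimal covering band is its complement: 360° − 317.310° = 42.690°.
Band runs from +168.648° eastward to -148.662°, crossing the antimeridian.

42.690°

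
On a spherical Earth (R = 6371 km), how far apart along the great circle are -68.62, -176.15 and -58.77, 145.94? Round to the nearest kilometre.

2116 km

Δλ = 145.94 − -176.15 = 322.09°; wrapped into (−180°, 180°]: -37.91°.
Δφ = -58.77 − -68.62 = 9.85°.
a = sin²(Δφ/2) + cos φ₁ · cos φ₂ · sin²(Δλ/2) = 0.027313.
c = 2·atan2(√a, √(1−a)) = 0.33206 rad → d = 6371·c ≈ 2115.54 km.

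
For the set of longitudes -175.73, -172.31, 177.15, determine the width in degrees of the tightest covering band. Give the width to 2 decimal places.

Sort the longitudes: -175.73°, -172.31°, +177.15°.
Eastward gaps between consecutive values (wrapping around): 3.42°, 349.46°, 7.12°.
Largest gap = 349.46° ⇒ minimal covering band is its complement: 360° − 349.46° = 10.54°.
Band runs from +177.15° eastward to -172.31°, crossing the antimeridian.

10.54°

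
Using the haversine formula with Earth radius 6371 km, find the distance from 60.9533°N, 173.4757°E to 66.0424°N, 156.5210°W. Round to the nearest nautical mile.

850 nmi

Δλ = -156.5210 − 173.4757 = -329.9967°; wrapped into (−180°, 180°]: 30.0033°.
Δφ = 66.0424 − 60.9533 = 5.0891°.
a = sin²(Δφ/2) + cos φ₁ · cos φ₂ · sin²(Δλ/2) = 0.015181.
c = 2·atan2(√a, √(1−a)) = 0.24705 rad → d = 6371·c ≈ 1573.93 km ≈ 849.85 nmi.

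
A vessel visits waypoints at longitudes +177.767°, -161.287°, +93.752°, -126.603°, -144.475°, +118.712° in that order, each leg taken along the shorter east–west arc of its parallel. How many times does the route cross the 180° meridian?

4

Leg 1: +177.767° → -161.287°, shortest Δλ = 20.946° (east) — crosses 180°.
Leg 2: -161.287° → +93.752°, shortest Δλ = -104.961° (west) — crosses 180°.
Leg 3: +93.752° → -126.603°, shortest Δλ = 139.645° (east) — crosses 180°.
Leg 4: -126.603° → -144.475°, shortest Δλ = -17.872° (west) — does not cross 180°.
Leg 5: -144.475° → +118.712°, shortest Δλ = -96.813° (west) — crosses 180°.
Total crossings: 4.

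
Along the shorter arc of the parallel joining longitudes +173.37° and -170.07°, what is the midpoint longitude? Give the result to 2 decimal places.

-178.35°

Signed shortest Δλ from +173.37° to -170.07° is +16.56°.
Midpoint longitude = +173.37° + (+16.56°)/2 = +173.37° + 8.28° = +181.65°.
Normalise into (−180°, 180°]: -178.35°.
(The naïve average (+173.37 + -170.07)/2 = 1.65° is on the wrong side of the globe.)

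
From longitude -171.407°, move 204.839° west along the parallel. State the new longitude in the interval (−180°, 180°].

Start at -171.407°; shift −204.839° → -376.246°.
-376.246° lies outside (−180°, 180°]; add 360° → -16.246°.

-16.246°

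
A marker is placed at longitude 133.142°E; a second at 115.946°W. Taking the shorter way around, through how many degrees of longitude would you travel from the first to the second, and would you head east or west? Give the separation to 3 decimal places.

Raw difference: -115.946 − 133.142 = -249.088°.
Normalise into (−180°, 180°]: -249.088° + 360° = 110.912°.
Positive ⇒ the second point lies to the east; separation 110.912°.

110.912° east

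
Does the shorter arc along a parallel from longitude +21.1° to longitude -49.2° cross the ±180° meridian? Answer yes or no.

No

Signed shortest Δλ = ((-49.2 − 21.1 + 180) mod 360) − 180 = -70.3°.
Going west by 70.3° from +21.1° reaches -49.2° without touching 180°.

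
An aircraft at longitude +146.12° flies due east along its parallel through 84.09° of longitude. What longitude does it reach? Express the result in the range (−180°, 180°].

-129.79°

Start at +146.12°; shift +84.09° → +230.21°.
+230.21° lies outside (−180°, 180°]; subtract 360° → -129.79°.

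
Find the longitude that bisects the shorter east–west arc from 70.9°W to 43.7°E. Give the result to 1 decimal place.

13.6°W

Signed shortest Δλ from -70.9° to +43.7° is +114.6°.
Midpoint longitude = -70.9° + (+114.6°)/2 = -70.9° + 57.3° = -13.6°.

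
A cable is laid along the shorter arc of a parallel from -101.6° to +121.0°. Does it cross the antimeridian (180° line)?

Naïve |121.0 − -101.6| = 222.6° > 180°, so the shorter arc goes the other way round — across 180°.
Signed shortest Δλ = ((121.0 − -101.6 + 180) mod 360) − 180 = -137.4°.
Going west by 137.4° from -101.6° passes through 180° before reaching +121.0°.

Yes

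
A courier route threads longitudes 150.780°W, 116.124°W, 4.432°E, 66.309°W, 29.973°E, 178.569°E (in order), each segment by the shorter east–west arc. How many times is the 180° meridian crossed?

Leg 1: -150.780° → -116.124°, shortest Δλ = 34.656° (east) — does not cross 180°.
Leg 2: -116.124° → +4.432°, shortest Δλ = 120.556° (east) — does not cross 180°.
Leg 3: +4.432° → -66.309°, shortest Δλ = -70.741° (west) — does not cross 180°.
Leg 4: -66.309° → +29.973°, shortest Δλ = 96.282° (east) — does not cross 180°.
Leg 5: +29.973° → +178.569°, shortest Δλ = 148.596° (east) — does not cross 180°.
Total crossings: 0.

0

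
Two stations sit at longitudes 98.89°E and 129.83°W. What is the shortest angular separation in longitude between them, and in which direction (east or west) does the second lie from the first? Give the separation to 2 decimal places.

131.28° east

Raw difference: -129.83 − 98.89 = -228.72°.
Normalise into (−180°, 180°]: -228.72° + 360° = 131.28°.
Positive ⇒ the second point lies to the east; separation 131.28°.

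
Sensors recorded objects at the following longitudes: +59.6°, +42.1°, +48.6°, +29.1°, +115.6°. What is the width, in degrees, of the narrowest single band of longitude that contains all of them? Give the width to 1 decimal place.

Sort the longitudes: +29.1°, +42.1°, +48.6°, +59.6°, +115.6°.
Eastward gaps between consecutive values (wrapping around): 13.0°, 6.5°, 11.0°, 56.0°, 273.5°.
Largest gap = 273.5° ⇒ minimal covering band is its complement: 360° − 273.5° = 86.5°.
Band runs from +29.1° eastward to +115.6°.

86.5°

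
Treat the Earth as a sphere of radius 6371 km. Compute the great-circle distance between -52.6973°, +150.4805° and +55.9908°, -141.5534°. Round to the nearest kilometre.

13583 km

Δλ = -141.5534 − 150.4805 = -292.0339°; wrapped into (−180°, 180°]: 67.9661°.
Δφ = 55.9908 − -52.6973 = 108.6881°.
a = sin²(Δφ/2) + cos φ₁ · cos φ₂ · sin²(Δλ/2) = 0.766109.
c = 2·atan2(√a, √(1−a)) = 2.13201 rad → d = 6371·c ≈ 13583.06 km.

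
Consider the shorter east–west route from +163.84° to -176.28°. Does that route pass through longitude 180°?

Yes

Naïve |-176.28 − 163.84| = 340.12° > 180°, so the shorter arc goes the other way round — across 180°.
Signed shortest Δλ = ((-176.28 − 163.84 + 180) mod 360) − 180 = 19.88°.
Going east by 19.88° from +163.84° passes through 180° before reaching -176.28°.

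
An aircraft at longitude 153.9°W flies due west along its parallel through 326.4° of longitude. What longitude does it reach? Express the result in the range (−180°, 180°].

Start at -153.9°; shift −326.4° → -480.3°.
-480.3° lies outside (−180°, 180°]; add 360° → -120.3°.

120.3°W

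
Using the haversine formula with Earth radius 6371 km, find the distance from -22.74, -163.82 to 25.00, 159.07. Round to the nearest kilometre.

6648 km

Δλ = 159.07 − -163.82 = 322.89°; wrapped into (−180°, 180°]: -37.11°.
Δφ = 25.00 − -22.74 = 47.74°.
a = sin²(Δφ/2) + cos φ₁ · cos φ₂ · sin²(Δλ/2) = 0.248392.
c = 2·atan2(√a, √(1−a)) = 1.04348 rad → d = 6371·c ≈ 6648.01 km.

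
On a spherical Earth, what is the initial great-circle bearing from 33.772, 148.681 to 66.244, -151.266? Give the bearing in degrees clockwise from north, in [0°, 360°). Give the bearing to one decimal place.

Δλ = -151.266 − 148.681 = -299.947°; wrapped into (−180°, 180°]: 60.053°.
θ = atan2( sin Δλ · cos φ₂ , cos φ₁ · sin φ₂ − sin φ₁ · cos φ₂ · cos Δλ )
  = atan2(0.34906, 0.64903) = 28.272° → normalised to [0°, 360°): 28.272°.

28.3°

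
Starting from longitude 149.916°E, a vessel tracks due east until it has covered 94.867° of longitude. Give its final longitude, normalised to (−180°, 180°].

115.217°W

Start at +149.916°; shift +94.867° → +244.783°.
+244.783° lies outside (−180°, 180°]; subtract 360° → -115.217°.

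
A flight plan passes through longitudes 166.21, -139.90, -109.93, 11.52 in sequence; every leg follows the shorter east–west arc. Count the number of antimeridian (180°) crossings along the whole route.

1

Leg 1: +166.21° → -139.90°, shortest Δλ = 53.89° (east) — crosses 180°.
Leg 2: -139.90° → -109.93°, shortest Δλ = 29.97° (east) — does not cross 180°.
Leg 3: -109.93° → +11.52°, shortest Δλ = 121.45° (east) — does not cross 180°.
Total crossings: 1.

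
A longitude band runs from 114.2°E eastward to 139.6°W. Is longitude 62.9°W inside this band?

Band width going east from +114.2° to -139.6°: ((-139.6 − 114.2) mod 360) = 106.2°.
Offset of -62.9° east of the west edge: ((-62.9 − 114.2) mod 360) = 182.9°.
182.9° > 106.2° ⇒ outside.

No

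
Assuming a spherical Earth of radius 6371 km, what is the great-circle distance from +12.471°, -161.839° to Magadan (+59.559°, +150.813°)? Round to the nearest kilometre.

6513 km

Δλ = 150.813 − -161.839 = 312.652°; wrapped into (−180°, 180°]: -47.348°.
Δφ = 59.559 − 12.471 = 47.088°.
a = sin²(Δφ/2) + cos φ₁ · cos φ₂ · sin²(Δλ/2) = 0.239322.
c = 2·atan2(√a, √(1−a)) = 1.02236 rad → d = 6371·c ≈ 6513.44 km.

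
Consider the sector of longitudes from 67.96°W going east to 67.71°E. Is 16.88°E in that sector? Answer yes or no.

Yes

Band width going east from -67.96° to +67.71°: ((67.71 − -67.96) mod 360) = 135.67°.
Offset of +16.88° east of the west edge: ((16.88 − -67.96) mod 360) = 84.84°.
84.84° ≤ 135.67° ⇒ inside.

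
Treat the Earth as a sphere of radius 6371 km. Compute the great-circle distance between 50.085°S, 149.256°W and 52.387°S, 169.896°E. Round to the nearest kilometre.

2817 km

Δλ = 169.896 − -149.256 = 319.152°; wrapped into (−180°, 180°]: -40.848°.
Δφ = -52.387 − -50.085 = -2.302°.
a = sin²(Δφ/2) + cos φ₁ · cos φ₂ · sin²(Δλ/2) = 0.048093.
c = 2·atan2(√a, √(1−a)) = 0.44220 rad → d = 6371·c ≈ 2817.23 km.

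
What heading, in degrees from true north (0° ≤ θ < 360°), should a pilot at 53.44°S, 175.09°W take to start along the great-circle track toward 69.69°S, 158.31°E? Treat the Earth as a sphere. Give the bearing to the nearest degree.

207°

Δλ = 158.31 − -175.09 = 333.40°; wrapped into (−180°, 180°]: -26.60°.
θ = atan2( sin Δλ · cos φ₂ , cos φ₁ · sin φ₂ − sin φ₁ · cos φ₂ · cos Δλ )
  = atan2(-0.15542, -0.30934) = -153.324° → normalised to [0°, 360°): 206.676°.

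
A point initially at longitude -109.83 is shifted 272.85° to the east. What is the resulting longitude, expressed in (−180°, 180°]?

+163.02°

Start at -109.83°; shift +272.85° → +163.02°.
+163.02° already lies in (−180°, 180°].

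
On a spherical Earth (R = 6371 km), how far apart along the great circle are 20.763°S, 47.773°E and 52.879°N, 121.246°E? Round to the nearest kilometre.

Δλ = 121.246 − 47.773 = 73.473°.
Δφ = 52.879 − -20.763 = 73.642°.
a = sin²(Δφ/2) + cos φ₁ · cos φ₂ · sin²(Δλ/2) = 0.561071.
c = 2·atan2(√a, √(1−a)) = 1.69324 rad → d = 6371·c ≈ 10787.65 km.

10788 km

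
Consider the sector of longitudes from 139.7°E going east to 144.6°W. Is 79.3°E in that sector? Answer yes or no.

No

Band width going east from +139.7° to -144.6°: ((-144.6 − 139.7) mod 360) = 75.7°.
Offset of +79.3° east of the west edge: ((79.3 − 139.7) mod 360) = 299.6°.
299.6° > 75.7° ⇒ outside.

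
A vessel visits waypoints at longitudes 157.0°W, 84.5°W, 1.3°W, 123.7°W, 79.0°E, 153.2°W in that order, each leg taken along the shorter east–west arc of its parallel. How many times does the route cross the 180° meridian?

2

Leg 1: -157.0° → -84.5°, shortest Δλ = 72.5° (east) — does not cross 180°.
Leg 2: -84.5° → -1.3°, shortest Δλ = 83.2° (east) — does not cross 180°.
Leg 3: -1.3° → -123.7°, shortest Δλ = -122.4° (west) — does not cross 180°.
Leg 4: -123.7° → +79.0°, shortest Δλ = -157.3° (west) — crosses 180°.
Leg 5: +79.0° → -153.2°, shortest Δλ = 127.8° (east) — crosses 180°.
Total crossings: 2.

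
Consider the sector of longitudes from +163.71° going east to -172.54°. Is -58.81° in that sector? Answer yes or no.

No

Band width going east from +163.71° to -172.54°: ((-172.54 − 163.71) mod 360) = 23.75°.
Offset of -58.81° east of the west edge: ((-58.81 − 163.71) mod 360) = 137.48°.
137.48° > 23.75° ⇒ outside.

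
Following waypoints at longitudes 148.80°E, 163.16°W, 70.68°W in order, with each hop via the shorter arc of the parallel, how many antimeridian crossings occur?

1

Leg 1: +148.80° → -163.16°, shortest Δλ = 48.04° (east) — crosses 180°.
Leg 2: -163.16° → -70.68°, shortest Δλ = 92.48° (east) — does not cross 180°.
Total crossings: 1.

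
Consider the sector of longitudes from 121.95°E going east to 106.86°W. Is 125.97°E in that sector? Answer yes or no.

Band width going east from +121.95° to -106.86°: ((-106.86 − 121.95) mod 360) = 131.19°.
Offset of +125.97° east of the west edge: ((125.97 − 121.95) mod 360) = 4.02°.
4.02° ≤ 131.19° ⇒ inside.

Yes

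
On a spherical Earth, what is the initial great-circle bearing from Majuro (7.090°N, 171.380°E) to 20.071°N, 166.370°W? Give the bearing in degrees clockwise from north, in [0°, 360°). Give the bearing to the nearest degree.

Δλ = -166.370 − 171.380 = -337.750°; wrapped into (−180°, 180°]: 22.250°.
θ = atan2( sin Δλ · cos φ₂ , cos φ₁ · sin φ₂ − sin φ₁ · cos φ₂ · cos Δλ )
  = atan2(0.35565, 0.23326) = 56.741° → normalised to [0°, 360°): 56.741°.

57°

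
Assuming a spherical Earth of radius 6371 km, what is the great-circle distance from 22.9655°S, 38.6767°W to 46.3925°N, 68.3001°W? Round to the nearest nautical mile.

Δλ = -68.3001 − -38.6767 = -29.6234°.
Δφ = 46.3925 − -22.9655 = 69.3580°.
a = sin²(Δφ/2) + cos φ₁ · cos φ₂ · sin²(Δλ/2) = 0.365239.
c = 2·atan2(√a, √(1−a)) = 1.29790 rad → d = 6371·c ≈ 8268.91 km ≈ 4464.86 nmi.

4465 nmi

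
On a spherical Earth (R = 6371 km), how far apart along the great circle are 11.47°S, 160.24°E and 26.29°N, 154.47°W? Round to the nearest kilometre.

6448 km

Δλ = -154.47 − 160.24 = -314.71°; wrapped into (−180°, 180°]: 45.29°.
Δφ = 26.29 − -11.47 = 37.76°.
a = sin²(Δφ/2) + cos φ₁ · cos φ₂ · sin²(Δλ/2) = 0.234962.
c = 2·atan2(√a, √(1−a)) = 1.01211 rad → d = 6371·c ≈ 6448.12 km.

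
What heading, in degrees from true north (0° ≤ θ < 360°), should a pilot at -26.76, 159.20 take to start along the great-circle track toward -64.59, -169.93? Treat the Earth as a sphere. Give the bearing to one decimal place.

161.0°

Δλ = -169.93 − 159.20 = -329.13°; wrapped into (−180°, 180°]: 30.87°.
θ = atan2( sin Δλ · cos φ₂ , cos φ₁ · sin φ₂ − sin φ₁ · cos φ₂ · cos Δλ )
  = atan2(0.22016, -0.64069) = 161.035° → normalised to [0°, 360°): 161.035°.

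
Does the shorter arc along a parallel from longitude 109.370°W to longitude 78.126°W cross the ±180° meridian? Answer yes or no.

No

Signed shortest Δλ = ((-78.126 − -109.370 + 180) mod 360) − 180 = 31.244°.
Going east by 31.244° from -109.370° reaches -78.126° without touching 180°.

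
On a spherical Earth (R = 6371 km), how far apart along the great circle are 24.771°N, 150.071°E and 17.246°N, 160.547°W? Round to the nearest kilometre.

5167 km

Δλ = -160.547 − 150.071 = -310.618°; wrapped into (−180°, 180°]: 49.382°.
Δφ = 17.246 − 24.771 = -7.525°.
a = sin²(Δφ/2) + cos φ₁ · cos φ₂ · sin²(Δλ/2) = 0.155621.
c = 2·atan2(√a, √(1−a)) = 0.81102 rad → d = 6371·c ≈ 5167.02 km.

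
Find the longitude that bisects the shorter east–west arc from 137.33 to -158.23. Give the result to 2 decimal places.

Signed shortest Δλ from +137.33° to -158.23° is +64.44°.
Midpoint longitude = +137.33° + (+64.44°)/2 = +137.33° + 32.22° = +169.55°.
(The naïve average (+137.33 + -158.23)/2 = -10.45° is on the wrong side of the globe.)

+169.55°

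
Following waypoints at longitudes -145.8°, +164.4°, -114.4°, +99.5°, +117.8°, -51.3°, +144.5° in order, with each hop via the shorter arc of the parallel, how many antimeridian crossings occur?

4

Leg 1: -145.8° → +164.4°, shortest Δλ = -49.8° (west) — crosses 180°.
Leg 2: +164.4° → -114.4°, shortest Δλ = 81.2° (east) — crosses 180°.
Leg 3: -114.4° → +99.5°, shortest Δλ = -146.1° (west) — crosses 180°.
Leg 4: +99.5° → +117.8°, shortest Δλ = 18.3° (east) — does not cross 180°.
Leg 5: +117.8° → -51.3°, shortest Δλ = -169.1° (west) — does not cross 180°.
Leg 6: -51.3° → +144.5°, shortest Δλ = -164.2° (west) — crosses 180°.
Total crossings: 4.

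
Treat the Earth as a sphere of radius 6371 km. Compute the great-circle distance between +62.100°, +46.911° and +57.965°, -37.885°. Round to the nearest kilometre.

4391 km

Δλ = -37.885 − 46.911 = -84.796°.
Δφ = 57.965 − 62.100 = -4.135°.
a = sin²(Δφ/2) + cos φ₁ · cos φ₂ · sin²(Δλ/2) = 0.114149.
c = 2·atan2(√a, √(1−a)) = 0.68928 rad → d = 6371·c ≈ 4391.42 km.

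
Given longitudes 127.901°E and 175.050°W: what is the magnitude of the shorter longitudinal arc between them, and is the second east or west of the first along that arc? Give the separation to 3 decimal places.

Raw difference: -175.050 − 127.901 = -302.951°.
Normalise into (−180°, 180°]: -302.951° + 360° = 57.049°.
Positive ⇒ the second point lies to the east; separation 57.049°.

57.049° east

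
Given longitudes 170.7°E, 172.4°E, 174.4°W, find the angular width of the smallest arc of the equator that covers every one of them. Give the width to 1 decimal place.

14.9°

Sort the longitudes: -174.4°, +170.7°, +172.4°.
Eastward gaps between consecutive values (wrapping around): 345.1°, 1.7°, 13.2°.
Largest gap = 345.1° ⇒ minimal covering band is its complement: 360° − 345.1° = 14.9°.
Band runs from +170.7° eastward to -174.4°, crossing the antimeridian.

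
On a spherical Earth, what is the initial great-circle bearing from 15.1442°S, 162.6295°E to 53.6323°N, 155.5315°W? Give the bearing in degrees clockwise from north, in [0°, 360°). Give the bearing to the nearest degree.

Δλ = -155.5315 − 162.6295 = -318.1610°; wrapped into (−180°, 180°]: 41.8390°.
θ = atan2( sin Δλ · cos φ₂ , cos φ₁ · sin φ₂ − sin φ₁ · cos φ₂ · cos Δλ )
  = atan2(0.39553, 0.89268) = 23.897° → normalised to [0°, 360°): 23.897°.

24°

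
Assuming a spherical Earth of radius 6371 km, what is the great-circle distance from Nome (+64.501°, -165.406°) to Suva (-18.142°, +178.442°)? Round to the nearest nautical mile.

5018 nmi

Δλ = 178.442 − -165.406 = 343.848°; wrapped into (−180°, 180°]: -16.152°.
Δφ = -18.142 − 64.501 = -82.643°.
a = sin²(Δφ/2) + cos φ₁ · cos φ₂ · sin²(Δλ/2) = 0.444048.
c = 2·atan2(√a, √(1−a)) = 1.45866 rad → d = 6371·c ≈ 9293.11 km ≈ 5017.88 nmi.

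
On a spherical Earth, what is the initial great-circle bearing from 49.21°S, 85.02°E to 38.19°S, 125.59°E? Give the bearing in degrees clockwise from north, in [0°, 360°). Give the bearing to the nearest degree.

Δλ = 125.59 − 85.02 = 40.57°.
θ = atan2( sin Δλ · cos φ₂ , cos φ₁ · sin φ₂ − sin φ₁ · cos φ₂ · cos Δλ )
  = atan2(0.51117, 0.04811) = 84.624° → normalised to [0°, 360°): 84.624°.

85°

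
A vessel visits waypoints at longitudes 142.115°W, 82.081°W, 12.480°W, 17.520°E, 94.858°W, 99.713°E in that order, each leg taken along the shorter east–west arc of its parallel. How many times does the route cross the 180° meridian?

1

Leg 1: -142.115° → -82.081°, shortest Δλ = 60.034° (east) — does not cross 180°.
Leg 2: -82.081° → -12.480°, shortest Δλ = 69.601° (east) — does not cross 180°.
Leg 3: -12.480° → +17.520°, shortest Δλ = 30.0° (east) — does not cross 180°.
Leg 4: +17.520° → -94.858°, shortest Δλ = -112.378° (west) — does not cross 180°.
Leg 5: -94.858° → +99.713°, shortest Δλ = -165.429° (west) — crosses 180°.
Total crossings: 1.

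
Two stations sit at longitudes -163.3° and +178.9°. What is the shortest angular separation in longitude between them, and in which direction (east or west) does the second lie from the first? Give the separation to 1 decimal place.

Raw difference: 178.9 − -163.3 = 342.2°.
Normalise into (−180°, 180°]: 342.2° − 360° = -17.8°.
Negative ⇒ the second point lies to the west; separation 17.8°.

17.8° west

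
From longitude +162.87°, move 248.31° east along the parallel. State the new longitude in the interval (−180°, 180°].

Start at +162.87°; shift +248.31° → +411.18°.
+411.18° lies outside (−180°, 180°]; subtract 360° → +51.18°.

+51.18°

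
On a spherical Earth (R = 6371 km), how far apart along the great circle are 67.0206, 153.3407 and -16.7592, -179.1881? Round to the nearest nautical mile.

5176 nmi

Δλ = -179.1881 − 153.3407 = -332.5288°; wrapped into (−180°, 180°]: 27.4712°.
Δφ = -16.7592 − 67.0206 = -83.7798°.
a = sin²(Δφ/2) + cos φ₁ · cos φ₂ · sin²(Δλ/2) = 0.466900.
c = 2·atan2(√a, √(1−a)) = 1.50455 rad → d = 6371·c ≈ 9585.48 km ≈ 5175.74 nmi.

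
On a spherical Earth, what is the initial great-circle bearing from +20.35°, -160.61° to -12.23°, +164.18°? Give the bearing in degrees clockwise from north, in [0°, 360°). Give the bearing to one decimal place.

229.8°

Δλ = 164.18 − -160.61 = 324.79°; wrapped into (−180°, 180°]: -35.21°.
θ = atan2( sin Δλ · cos φ₂ , cos φ₁ · sin φ₂ − sin φ₁ · cos φ₂ · cos Δλ )
  = atan2(-0.56349, -0.47630) = -130.207° → normalised to [0°, 360°): 229.793°.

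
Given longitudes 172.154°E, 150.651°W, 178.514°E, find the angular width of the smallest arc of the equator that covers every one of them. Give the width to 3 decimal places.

37.195°

Sort the longitudes: -150.651°, +172.154°, +178.514°.
Eastward gaps between consecutive values (wrapping around): 322.805°, 6.360°, 30.835°.
Largest gap = 322.805° ⇒ minimal covering band is its complement: 360° − 322.805° = 37.195°.
Band runs from +172.154° eastward to -150.651°, crossing the antimeridian.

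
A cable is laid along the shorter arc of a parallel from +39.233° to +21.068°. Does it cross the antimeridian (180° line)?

Signed shortest Δλ = ((21.068 − 39.233 + 180) mod 360) − 180 = -18.165°.
Going west by 18.165° from +39.233° reaches +21.068° without touching 180°.

No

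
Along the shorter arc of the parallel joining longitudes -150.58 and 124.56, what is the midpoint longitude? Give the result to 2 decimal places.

Signed shortest Δλ from -150.58° to +124.56° is -84.86°.
Midpoint longitude = -150.58° + (-84.86°)/2 = -150.58° − 42.43° = -193.01°.
Normalise into (−180°, 180°]: +166.99°.
(The naïve average (-150.58 + +124.56)/2 = -13.01° is on the wrong side of the globe.)

+166.99°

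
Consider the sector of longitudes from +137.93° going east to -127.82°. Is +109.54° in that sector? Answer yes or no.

Band width going east from +137.93° to -127.82°: ((-127.82 − 137.93) mod 360) = 94.25°.
Offset of +109.54° east of the west edge: ((109.54 − 137.93) mod 360) = 331.61°.
331.61° > 94.25° ⇒ outside.

No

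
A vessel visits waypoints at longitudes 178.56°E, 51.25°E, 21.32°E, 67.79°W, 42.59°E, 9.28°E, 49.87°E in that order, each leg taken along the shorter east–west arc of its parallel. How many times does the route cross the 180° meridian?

0

Leg 1: +178.56° → +51.25°, shortest Δλ = -127.31° (west) — does not cross 180°.
Leg 2: +51.25° → +21.32°, shortest Δλ = -29.93° (west) — does not cross 180°.
Leg 3: +21.32° → -67.79°, shortest Δλ = -89.11° (west) — does not cross 180°.
Leg 4: -67.79° → +42.59°, shortest Δλ = 110.38° (east) — does not cross 180°.
Leg 5: +42.59° → +9.28°, shortest Δλ = -33.31° (west) — does not cross 180°.
Leg 6: +9.28° → +49.87°, shortest Δλ = 40.59° (east) — does not cross 180°.
Total crossings: 0.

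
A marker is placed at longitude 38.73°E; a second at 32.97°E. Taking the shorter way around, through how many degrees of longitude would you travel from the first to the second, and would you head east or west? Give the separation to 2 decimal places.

Raw difference: 32.97 − 38.73 = -5.76°.
Normalise into (−180°, 180°]: -5.76° stays -5.76°.
Negative ⇒ the second point lies to the west; separation 5.76°.

5.76° west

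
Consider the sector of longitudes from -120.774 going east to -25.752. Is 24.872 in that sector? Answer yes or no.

No

Band width going east from -120.774° to -25.752°: ((-25.752 − -120.774) mod 360) = 95.022°.
Offset of +24.872° east of the west edge: ((24.872 − -120.774) mod 360) = 145.646°.
145.646° > 95.022° ⇒ outside.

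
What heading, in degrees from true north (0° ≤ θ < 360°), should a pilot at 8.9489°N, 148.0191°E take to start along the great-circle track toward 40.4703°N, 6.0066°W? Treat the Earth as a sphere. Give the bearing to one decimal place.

336.0°

Δλ = -6.0066 − 148.0191 = -154.0257°.
θ = atan2( sin Δλ · cos φ₂ , cos φ₁ · sin φ₂ − sin φ₁ · cos φ₂ · cos Δλ )
  = atan2(-0.33318, 0.74754) = -24.023° → normalised to [0°, 360°): 335.977°.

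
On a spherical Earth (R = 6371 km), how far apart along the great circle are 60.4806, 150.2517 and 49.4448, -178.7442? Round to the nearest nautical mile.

Δλ = -178.7442 − 150.2517 = -328.9959°; wrapped into (−180°, 180°]: 31.0041°.
Δφ = 49.4448 − 60.4806 = -11.0358°.
a = sin²(Δφ/2) + cos φ₁ · cos φ₂ · sin²(Δλ/2) = 0.032131.
c = 2·atan2(√a, √(1−a)) = 0.36045 rad → d = 6371·c ≈ 2296.42 km ≈ 1239.97 nmi.

1240 nmi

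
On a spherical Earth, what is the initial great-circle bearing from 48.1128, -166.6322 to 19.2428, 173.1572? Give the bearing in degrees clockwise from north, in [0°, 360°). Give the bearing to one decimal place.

Δλ = 173.1572 − -166.6322 = 339.7894°; wrapped into (−180°, 180°]: -20.2106°.
θ = atan2( sin Δλ · cos φ₂ , cos φ₁ · sin φ₂ − sin φ₁ · cos φ₂ · cos Δλ )
  = atan2(-0.32617, -0.43955) = -143.422° → normalised to [0°, 360°): 216.578°.

216.6°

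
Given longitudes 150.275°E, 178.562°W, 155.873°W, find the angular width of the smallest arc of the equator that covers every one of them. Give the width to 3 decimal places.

Sort the longitudes: -178.562°, -155.873°, +150.275°.
Eastward gaps between consecutive values (wrapping around): 22.689°, 306.148°, 31.163°.
Largest gap = 306.148° ⇒ minimal covering band is its complement: 360° − 306.148° = 53.852°.
Band runs from +150.275° eastward to -155.873°, crossing the antimeridian.

53.852°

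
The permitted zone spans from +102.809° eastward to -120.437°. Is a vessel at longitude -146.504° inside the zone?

Yes

Band width going east from +102.809° to -120.437°: ((-120.437 − 102.809) mod 360) = 136.754°.
Offset of -146.504° east of the west edge: ((-146.504 − 102.809) mod 360) = 110.687°.
110.687° ≤ 136.754° ⇒ inside.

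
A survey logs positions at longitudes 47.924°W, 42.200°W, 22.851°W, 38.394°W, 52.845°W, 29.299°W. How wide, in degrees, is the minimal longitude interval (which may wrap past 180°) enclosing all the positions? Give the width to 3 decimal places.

Sort the longitudes: -52.845°, -47.924°, -42.200°, -38.394°, -29.299°, -22.851°.
Eastward gaps between consecutive values (wrapping around): 4.921°, 5.724°, 3.806°, 9.095°, 6.448°, 330.006°.
Largest gap = 330.006° ⇒ minimal covering band is its complement: 360° − 330.006° = 29.994°.
Band runs from -52.845° eastward to -22.851°.

29.994°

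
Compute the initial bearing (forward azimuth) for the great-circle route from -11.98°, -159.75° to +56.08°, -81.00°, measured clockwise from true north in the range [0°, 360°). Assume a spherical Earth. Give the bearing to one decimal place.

33.3°

Δλ = -81.00 − -159.75 = 78.75°.
θ = atan2( sin Δλ · cos φ₂ , cos φ₁ · sin φ₂ − sin φ₁ · cos φ₂ · cos Δλ )
  = atan2(0.54731, 0.83434) = 33.264° → normalised to [0°, 360°): 33.264°.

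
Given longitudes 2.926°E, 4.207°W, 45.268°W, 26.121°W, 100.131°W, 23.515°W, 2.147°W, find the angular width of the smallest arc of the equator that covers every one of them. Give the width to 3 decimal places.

Sort the longitudes: -100.131°, -45.268°, -26.121°, -23.515°, -4.207°, -2.147°, +2.926°.
Eastward gaps between consecutive values (wrapping around): 54.863°, 19.147°, 2.606°, 19.308°, 2.060°, 5.073°, 256.943°.
Largest gap = 256.943° ⇒ minimal covering band is its complement: 360° − 256.943° = 103.057°.
Band runs from -100.131° eastward to +2.926°.

103.057°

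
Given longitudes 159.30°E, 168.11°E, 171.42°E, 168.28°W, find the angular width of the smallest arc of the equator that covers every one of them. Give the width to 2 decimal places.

Sort the longitudes: -168.28°, +159.30°, +168.11°, +171.42°.
Eastward gaps between consecutive values (wrapping around): 327.58°, 8.81°, 3.31°, 20.30°.
Largest gap = 327.58° ⇒ minimal covering band is its complement: 360° − 327.58° = 32.42°.
Band runs from +159.30° eastward to -168.28°, crossing the antimeridian.

32.42°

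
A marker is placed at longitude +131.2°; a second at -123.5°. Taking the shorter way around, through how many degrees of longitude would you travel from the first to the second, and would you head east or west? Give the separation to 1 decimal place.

105.3° east

Raw difference: -123.5 − 131.2 = -254.7°.
Normalise into (−180°, 180°]: -254.7° + 360° = 105.3°.
Positive ⇒ the second point lies to the east; separation 105.3°.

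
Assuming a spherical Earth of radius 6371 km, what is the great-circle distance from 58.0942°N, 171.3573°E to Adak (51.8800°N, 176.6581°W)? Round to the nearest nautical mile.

Δλ = -176.6581 − 171.3573 = -348.0154°; wrapped into (−180°, 180°]: 11.9846°.
Δφ = 51.8800 − 58.0942 = -6.2142°.
a = sin²(Δφ/2) + cos φ₁ · cos φ₂ · sin²(Δλ/2) = 0.006494.
c = 2·atan2(√a, √(1−a)) = 0.16134 rad → d = 6371·c ≈ 1027.90 km ≈ 555.02 nmi.

555 nmi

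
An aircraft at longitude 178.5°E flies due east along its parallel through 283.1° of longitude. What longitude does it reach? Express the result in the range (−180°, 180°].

Start at +178.5°; shift +283.1° → +461.6°.
+461.6° lies outside (−180°, 180°]; subtract 360° → +101.6°.

101.6°E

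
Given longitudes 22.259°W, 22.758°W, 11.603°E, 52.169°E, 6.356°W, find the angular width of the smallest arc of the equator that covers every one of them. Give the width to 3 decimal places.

Sort the longitudes: -22.758°, -22.259°, -6.356°, +11.603°, +52.169°.
Eastward gaps between consecutive values (wrapping around): 0.499°, 15.903°, 17.959°, 40.566°, 285.073°.
Largest gap = 285.073° ⇒ minimal covering band is its complement: 360° − 285.073° = 74.927°.
Band runs from -22.758° eastward to +52.169°.

74.927°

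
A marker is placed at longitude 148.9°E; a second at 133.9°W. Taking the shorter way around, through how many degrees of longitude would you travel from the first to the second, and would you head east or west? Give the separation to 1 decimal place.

Raw difference: -133.9 − 148.9 = -282.8°.
Normalise into (−180°, 180°]: -282.8° + 360° = 77.2°.
Positive ⇒ the second point lies to the east; separation 77.2°.

77.2° east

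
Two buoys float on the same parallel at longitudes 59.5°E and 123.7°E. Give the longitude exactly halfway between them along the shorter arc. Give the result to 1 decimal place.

91.6°E

Signed shortest Δλ from +59.5° to +123.7° is +64.2°.
Midpoint longitude = +59.5° + (+64.2°)/2 = +59.5° + 32.1° = +91.6°.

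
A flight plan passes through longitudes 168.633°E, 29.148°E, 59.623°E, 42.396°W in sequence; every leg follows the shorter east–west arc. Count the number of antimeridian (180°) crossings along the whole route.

Leg 1: +168.633° → +29.148°, shortest Δλ = -139.485° (west) — does not cross 180°.
Leg 2: +29.148° → +59.623°, shortest Δλ = 30.475° (east) — does not cross 180°.
Leg 3: +59.623° → -42.396°, shortest Δλ = -102.019° (west) — does not cross 180°.
Total crossings: 0.

0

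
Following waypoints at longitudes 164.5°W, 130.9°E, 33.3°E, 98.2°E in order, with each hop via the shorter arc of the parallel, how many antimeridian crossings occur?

1

Leg 1: -164.5° → +130.9°, shortest Δλ = -64.6° (west) — crosses 180°.
Leg 2: +130.9° → +33.3°, shortest Δλ = -97.6° (west) — does not cross 180°.
Leg 3: +33.3° → +98.2°, shortest Δλ = 64.9° (east) — does not cross 180°.
Total crossings: 1.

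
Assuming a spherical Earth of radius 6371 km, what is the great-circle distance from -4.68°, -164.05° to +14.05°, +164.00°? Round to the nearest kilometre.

Δλ = 164.00 − -164.05 = 328.05°; wrapped into (−180°, 180°]: -31.95°.
Δφ = 14.05 − -4.68 = 18.73°.
a = sin²(Δφ/2) + cos φ₁ · cos φ₂ · sin²(Δλ/2) = 0.099713.
c = 2·atan2(√a, √(1−a)) = 0.64254 rad → d = 6371·c ≈ 4093.64 km.

4094 km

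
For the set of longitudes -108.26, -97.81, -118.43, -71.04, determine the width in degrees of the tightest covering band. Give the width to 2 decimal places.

47.39°

Sort the longitudes: -118.43°, -108.26°, -97.81°, -71.04°.
Eastward gaps between consecutive values (wrapping around): 10.17°, 10.45°, 26.77°, 312.61°.
Largest gap = 312.61° ⇒ minimal covering band is its complement: 360° − 312.61° = 47.39°.
Band runs from -118.43° eastward to -71.04°.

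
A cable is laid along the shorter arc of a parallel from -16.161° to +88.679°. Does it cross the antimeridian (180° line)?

Signed shortest Δλ = ((88.679 − -16.161 + 180) mod 360) − 180 = 104.84°.
Going east by 104.84° from -16.161° reaches +88.679° without touching 180°.

No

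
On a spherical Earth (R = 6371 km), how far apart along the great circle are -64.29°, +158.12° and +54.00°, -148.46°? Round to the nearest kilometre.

Δλ = -148.46 − 158.12 = -306.58°; wrapped into (−180°, 180°]: 53.42°.
Δφ = 54.00 − -64.29 = 118.29°.
a = sin²(Δφ/2) + cos φ₁ · cos φ₂ · sin²(Δλ/2) = 0.788482.
c = 2·atan2(√a, √(1−a)) = 2.18580 rad → d = 6371·c ≈ 13925.76 km.

13926 km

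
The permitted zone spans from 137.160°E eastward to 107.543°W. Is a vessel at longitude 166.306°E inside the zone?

Band width going east from +137.160° to -107.543°: ((-107.543 − 137.160) mod 360) = 115.297°.
Offset of +166.306° east of the west edge: ((166.306 − 137.160) mod 360) = 29.146°.
29.146° ≤ 115.297° ⇒ inside.

Yes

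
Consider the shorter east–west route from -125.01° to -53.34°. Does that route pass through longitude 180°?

No

Signed shortest Δλ = ((-53.34 − -125.01 + 180) mod 360) − 180 = 71.67°.
Going east by 71.67° from -125.01° reaches -53.34° without touching 180°.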